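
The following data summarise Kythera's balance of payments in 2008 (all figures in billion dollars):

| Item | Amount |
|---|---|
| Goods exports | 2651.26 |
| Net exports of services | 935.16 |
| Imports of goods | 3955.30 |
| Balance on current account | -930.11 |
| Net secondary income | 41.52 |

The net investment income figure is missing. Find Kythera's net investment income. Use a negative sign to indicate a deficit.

-602.75

Current account = goods balance + services balance + net primary income + net secondary income
Sum of the known components = -327.36
Net investment income = CA - (known components) = -930.11 - (-327.36) = -602.75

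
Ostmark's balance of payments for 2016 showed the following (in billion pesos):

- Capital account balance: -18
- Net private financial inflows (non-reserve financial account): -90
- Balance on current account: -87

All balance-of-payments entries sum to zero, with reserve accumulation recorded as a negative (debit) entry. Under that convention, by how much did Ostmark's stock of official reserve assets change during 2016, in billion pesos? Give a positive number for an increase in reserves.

Official reserve transactions balance = -((-87) + (-18) + (-90)) = 195
An accumulation of reserves is recorded as a debit (negative entry), so the change in the stock of reserves is the negative of that balance.
Change in official reserves = -(195) = -195

-195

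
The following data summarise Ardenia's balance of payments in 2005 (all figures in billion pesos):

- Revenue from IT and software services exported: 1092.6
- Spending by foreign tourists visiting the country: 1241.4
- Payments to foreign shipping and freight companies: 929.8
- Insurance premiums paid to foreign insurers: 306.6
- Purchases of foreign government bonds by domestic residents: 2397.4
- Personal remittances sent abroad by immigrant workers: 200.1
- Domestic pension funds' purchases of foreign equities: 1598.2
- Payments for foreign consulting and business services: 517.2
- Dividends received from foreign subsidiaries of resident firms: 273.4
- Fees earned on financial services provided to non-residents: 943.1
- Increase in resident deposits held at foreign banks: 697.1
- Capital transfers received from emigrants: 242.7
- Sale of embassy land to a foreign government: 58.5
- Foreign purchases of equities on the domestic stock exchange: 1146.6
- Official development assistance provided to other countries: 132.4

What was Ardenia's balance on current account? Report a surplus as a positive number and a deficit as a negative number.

Services: 1241.4 + 943.1 - 929.8 + 1092.6 - 306.6 - 517.2 = 1523.5
Primary income: 273.4
Secondary income: -132.4 - 200.1 = -332.5
Current account = 1523.5 + 273.4 + (-332.5) = 1464.4
(Excluded from the current account — financial account: purchases of foreign government bonds by domestic residents 2397.4, domestic pension funds' purchases of foreign equities 1598.2, increase in resident deposits held at foreign banks 697.1, foreign purchases of equities on the domestic stock exchange 1146.6; capital account: capital transfers received from emigrants 242.7, sale of embassy land to a foreign government 58.5.)

1464.4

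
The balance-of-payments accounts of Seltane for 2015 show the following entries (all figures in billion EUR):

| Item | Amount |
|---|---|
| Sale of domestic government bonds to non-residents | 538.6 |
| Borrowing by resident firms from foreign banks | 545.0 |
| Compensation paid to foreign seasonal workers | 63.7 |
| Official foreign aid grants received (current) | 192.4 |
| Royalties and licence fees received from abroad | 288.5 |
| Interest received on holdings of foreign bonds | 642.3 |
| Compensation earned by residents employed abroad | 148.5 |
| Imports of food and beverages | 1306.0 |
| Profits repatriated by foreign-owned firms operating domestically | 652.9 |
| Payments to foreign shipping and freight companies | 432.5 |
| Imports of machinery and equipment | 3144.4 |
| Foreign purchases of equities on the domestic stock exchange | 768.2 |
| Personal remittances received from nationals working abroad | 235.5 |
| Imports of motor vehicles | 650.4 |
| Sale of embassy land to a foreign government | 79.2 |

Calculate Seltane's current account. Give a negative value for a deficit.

-4742.7

Goods: -1306.0 - 650.4 - 3144.4 = -5100.8
Services: -432.5 + 288.5 = -144.0
Primary income: -652.9 + 148.5 + 642.3 - 63.7 = 74.2
Secondary income: 192.4 + 235.5 = 427.9
Current account = (-5100.8) + (-144.0) + 74.2 + 427.9 = -4742.7
(Excluded from the current account — financial account: sale of domestic government bonds to non-residents 538.6, borrowing by resident firms from foreign banks 545.0, foreign purchases of equities on the domestic stock exchange 768.2; capital account: sale of embassy land to a foreign government 79.2.)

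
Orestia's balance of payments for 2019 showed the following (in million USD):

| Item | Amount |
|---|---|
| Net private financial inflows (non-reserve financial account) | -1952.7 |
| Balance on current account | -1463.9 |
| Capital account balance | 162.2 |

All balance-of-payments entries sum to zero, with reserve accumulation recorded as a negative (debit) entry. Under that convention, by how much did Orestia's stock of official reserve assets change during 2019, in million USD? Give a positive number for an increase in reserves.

-3254.4

Official reserve transactions balance = -((-1463.9) + 162.2 + (-1952.7)) = 3254.4
An accumulation of reserves is recorded as a debit (negative entry), so the change in the stock of reserves is the negative of that balance.
Change in official reserves = -(3254.4) = -3254.4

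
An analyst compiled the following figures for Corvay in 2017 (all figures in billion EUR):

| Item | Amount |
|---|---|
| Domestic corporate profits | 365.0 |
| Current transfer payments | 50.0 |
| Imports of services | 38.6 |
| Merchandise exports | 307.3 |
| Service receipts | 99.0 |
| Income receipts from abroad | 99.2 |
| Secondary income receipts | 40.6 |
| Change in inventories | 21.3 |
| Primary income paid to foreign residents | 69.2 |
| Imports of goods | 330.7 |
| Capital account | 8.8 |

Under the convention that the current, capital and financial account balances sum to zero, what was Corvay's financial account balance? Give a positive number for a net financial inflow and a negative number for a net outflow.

-66.4

Goods balance = 307.3 - 330.7 = -23.4
Services balance = 99.0 - 38.6 = 60.4
Trade balance (goods + services) = -23.4 + 60.4 = 37.0
Net primary income = 99.2 - 69.2 = 30.0
Net secondary income = 40.6 - 50.0 = -9.4
Current account = 37.0 + 30.0 + (-9.4) = 57.6
Financial account = -(57.6 + 8.8) = -66.4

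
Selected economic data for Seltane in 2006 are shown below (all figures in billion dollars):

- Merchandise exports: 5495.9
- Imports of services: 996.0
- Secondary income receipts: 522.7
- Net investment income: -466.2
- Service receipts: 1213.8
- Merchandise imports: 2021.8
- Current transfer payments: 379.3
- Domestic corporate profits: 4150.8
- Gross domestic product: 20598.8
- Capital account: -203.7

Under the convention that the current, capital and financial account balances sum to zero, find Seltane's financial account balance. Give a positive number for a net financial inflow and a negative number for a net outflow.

-3165.4

Goods balance = 5495.9 - 2021.8 = 3474.1
Services balance = 1213.8 - 996.0 = 217.8
Trade balance (goods + services) = 3474.1 + 217.8 = 3691.9
Net primary income = -466.2
Net secondary income = 522.7 - 379.3 = 143.4
Current account = 3691.9 + (-466.2) + 143.4 = 3369.1
Financial account = -(3369.1 + (-203.7)) = -3165.4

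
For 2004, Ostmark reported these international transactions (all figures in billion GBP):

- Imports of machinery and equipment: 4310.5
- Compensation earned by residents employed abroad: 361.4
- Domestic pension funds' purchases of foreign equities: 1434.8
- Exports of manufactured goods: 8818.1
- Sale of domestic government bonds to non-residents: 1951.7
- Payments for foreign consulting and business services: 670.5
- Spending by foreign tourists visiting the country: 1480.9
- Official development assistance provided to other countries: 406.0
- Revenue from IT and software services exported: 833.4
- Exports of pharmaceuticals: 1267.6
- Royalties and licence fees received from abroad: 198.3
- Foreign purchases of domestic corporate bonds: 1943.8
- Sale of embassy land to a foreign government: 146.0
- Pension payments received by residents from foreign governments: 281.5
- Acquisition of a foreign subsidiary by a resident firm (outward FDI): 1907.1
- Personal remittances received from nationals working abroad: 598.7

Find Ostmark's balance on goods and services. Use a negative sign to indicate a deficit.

7617.3

Goods: -4310.5 + 1267.6 + 8818.1 = 5775.2
Services: -670.5 + 198.3 + 833.4 + 1480.9 = 1842.1
Trade balance = 5775.2 + 1842.1 = 7617.3
(Excluded from the trade balance — primary income: compensation earned by residents employed abroad 361.4; financial account: domestic pension funds' purchases of foreign equities 1434.8, sale of domestic government bonds to non-residents 1951.7, foreign purchases of domestic corporate bonds 1943.8, acquisition of a foreign subsidiary by a resident firm (outward FDI) 1907.1; secondary income: official development assistance provided to other countries 406.0, pension payments received by residents from foreign governments 281.5, personal remittances received from nationals working abroad 598.7; capital account: sale of embassy land to a foreign government 146.0.)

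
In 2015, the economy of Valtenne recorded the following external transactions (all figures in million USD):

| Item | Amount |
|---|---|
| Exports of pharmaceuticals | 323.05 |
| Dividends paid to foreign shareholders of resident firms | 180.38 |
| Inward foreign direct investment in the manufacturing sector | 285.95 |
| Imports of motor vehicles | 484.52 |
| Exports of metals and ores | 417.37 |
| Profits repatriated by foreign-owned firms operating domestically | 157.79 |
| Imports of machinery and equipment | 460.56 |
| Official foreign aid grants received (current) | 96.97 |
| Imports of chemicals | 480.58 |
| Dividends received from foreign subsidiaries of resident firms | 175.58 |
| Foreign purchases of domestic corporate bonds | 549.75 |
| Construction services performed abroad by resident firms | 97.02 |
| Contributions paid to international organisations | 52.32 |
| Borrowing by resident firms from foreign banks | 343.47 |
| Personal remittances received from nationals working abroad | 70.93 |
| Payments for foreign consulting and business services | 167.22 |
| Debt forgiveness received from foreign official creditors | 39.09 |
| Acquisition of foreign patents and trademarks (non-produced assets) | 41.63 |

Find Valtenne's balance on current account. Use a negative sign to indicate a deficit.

Goods: 417.37 - 460.56 + 323.05 - 484.52 - 480.58 = -685.24
Services: 97.02 - 167.22 = -70.20
Primary income: 175.58 - 180.38 - 157.79 = -162.59
Secondary income: 96.97 + 70.93 - 52.32 = 115.58
Current account = (-685.24) + (-70.20) + (-162.59) + 115.58 = -802.45
(Excluded from the current account — financial account: inward foreign direct investment in the manufacturing sector 285.95, foreign purchases of domestic corporate bonds 549.75, borrowing by resident firms from foreign banks 343.47; capital account: debt forgiveness received from foreign official creditors 39.09, acquisition of foreign patents and trademarks (non-produced assets) 41.63.)

-802.45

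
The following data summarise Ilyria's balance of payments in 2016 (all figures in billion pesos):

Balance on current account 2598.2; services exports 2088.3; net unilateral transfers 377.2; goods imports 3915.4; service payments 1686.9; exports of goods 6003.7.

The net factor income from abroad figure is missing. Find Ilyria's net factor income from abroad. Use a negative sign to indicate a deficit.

-268.7

Current account = goods balance + services balance + net primary income + net secondary income
Sum of the known components = 2866.9
Net factor income from abroad = CA - (known components) = 2598.2 - 2866.9 = -268.7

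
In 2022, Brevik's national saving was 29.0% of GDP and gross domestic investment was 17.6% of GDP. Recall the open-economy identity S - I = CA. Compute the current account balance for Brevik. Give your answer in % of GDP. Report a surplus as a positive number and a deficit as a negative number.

S - I = CA (net lending to the rest of the world).
CA = S - I = 29.0 - 17.6 = 11.4

11.4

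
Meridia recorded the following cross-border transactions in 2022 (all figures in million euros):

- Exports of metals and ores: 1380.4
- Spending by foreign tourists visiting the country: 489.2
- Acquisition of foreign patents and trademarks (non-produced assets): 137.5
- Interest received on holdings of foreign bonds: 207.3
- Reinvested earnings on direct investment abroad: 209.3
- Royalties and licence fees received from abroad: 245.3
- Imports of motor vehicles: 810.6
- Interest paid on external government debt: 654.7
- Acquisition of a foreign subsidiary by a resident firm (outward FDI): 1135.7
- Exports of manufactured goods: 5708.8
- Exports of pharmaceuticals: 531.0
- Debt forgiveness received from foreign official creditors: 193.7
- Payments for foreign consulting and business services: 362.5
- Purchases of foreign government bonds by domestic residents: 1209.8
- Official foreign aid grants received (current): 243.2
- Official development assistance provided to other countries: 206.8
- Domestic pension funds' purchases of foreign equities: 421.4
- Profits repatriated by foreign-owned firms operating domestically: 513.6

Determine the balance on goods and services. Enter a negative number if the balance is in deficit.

Goods: 531.0 + 1380.4 - 810.6 + 5708.8 = 6809.6
Services: -362.5 + 489.2 + 245.3 = 372.0
Trade balance = 6809.6 + 372.0 = 7181.6
(Excluded from the trade balance — capital account: acquisition of foreign patents and trademarks (non-produced assets) 137.5, debt forgiveness received from foreign official creditors 193.7; primary income: interest received on holdings of foreign bonds 207.3, reinvested earnings on direct investment abroad 209.3, interest paid on external government debt 654.7, profits repatriated by foreign-owned firms operating domestically 513.6; financial account: acquisition of a foreign subsidiary by a resident firm (outward FDI) 1135.7, purchases of foreign government bonds by domestic residents 1209.8, domestic pension funds' purchases of foreign equities 421.4; secondary income: official foreign aid grants received (current) 243.2, official development assistance provided to other countries 206.8.)

7181.6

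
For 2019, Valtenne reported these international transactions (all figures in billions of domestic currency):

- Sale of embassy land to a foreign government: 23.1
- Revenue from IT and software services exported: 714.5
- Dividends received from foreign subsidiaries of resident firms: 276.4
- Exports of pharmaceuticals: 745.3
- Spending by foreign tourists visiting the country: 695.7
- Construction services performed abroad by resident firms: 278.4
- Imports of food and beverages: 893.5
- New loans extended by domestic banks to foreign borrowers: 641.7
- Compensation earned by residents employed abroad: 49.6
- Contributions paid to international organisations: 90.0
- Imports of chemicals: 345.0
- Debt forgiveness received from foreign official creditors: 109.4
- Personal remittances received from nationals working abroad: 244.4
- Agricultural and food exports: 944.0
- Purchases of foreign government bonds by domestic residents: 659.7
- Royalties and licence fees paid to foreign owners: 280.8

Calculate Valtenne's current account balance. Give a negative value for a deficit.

2339.0

Goods: -345.0 + 745.3 - 893.5 + 944.0 = 450.8
Services: -280.8 + 695.7 + 714.5 + 278.4 = 1407.8
Primary income: 276.4 + 49.6 = 326.0
Secondary income: 244.4 - 90.0 = 154.4
Current account = 450.8 + 1407.8 + 326.0 + 154.4 = 2339.0
(Excluded from the current account — capital account: sale of embassy land to a foreign government 23.1, debt forgiveness received from foreign official creditors 109.4; financial account: new loans extended by domestic banks to foreign borrowers 641.7, purchases of foreign government bonds by domestic residents 659.7.)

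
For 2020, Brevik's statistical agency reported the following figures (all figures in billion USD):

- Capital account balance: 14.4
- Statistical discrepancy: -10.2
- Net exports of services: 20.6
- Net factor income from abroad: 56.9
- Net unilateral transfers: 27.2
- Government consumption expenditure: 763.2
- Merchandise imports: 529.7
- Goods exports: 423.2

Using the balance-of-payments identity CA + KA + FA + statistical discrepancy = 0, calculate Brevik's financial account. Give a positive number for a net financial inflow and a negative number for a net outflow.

Goods balance = 423.2 - 529.7 = -106.5
Services balance = 20.6
Trade balance (goods + services) = -106.5 + 20.6 = -85.9
Net primary income = 56.9
Net secondary income = 27.2
Current account = -85.9 + 56.9 + 27.2 = -1.8
Financial account = -(-1.8 + 14.4 + (-10.2)) = -2.4

-2.4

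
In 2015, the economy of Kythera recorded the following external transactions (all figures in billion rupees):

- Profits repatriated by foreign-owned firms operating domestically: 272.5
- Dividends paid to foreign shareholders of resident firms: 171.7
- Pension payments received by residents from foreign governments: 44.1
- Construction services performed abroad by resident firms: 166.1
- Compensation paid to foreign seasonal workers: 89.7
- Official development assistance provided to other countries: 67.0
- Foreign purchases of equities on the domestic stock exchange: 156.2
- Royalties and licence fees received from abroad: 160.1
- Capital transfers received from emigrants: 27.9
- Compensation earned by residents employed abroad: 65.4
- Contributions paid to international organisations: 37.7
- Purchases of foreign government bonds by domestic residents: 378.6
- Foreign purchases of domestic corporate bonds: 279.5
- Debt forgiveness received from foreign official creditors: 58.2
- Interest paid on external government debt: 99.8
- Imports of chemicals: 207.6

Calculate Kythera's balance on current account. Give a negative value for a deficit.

-510.3

Goods: -207.6
Services: 160.1 + 166.1 = 326.2
Primary income: -89.7 - 272.5 - 99.8 + 65.4 - 171.7 = -568.3
Secondary income: -37.7 - 67.0 + 44.1 = -60.6
Current account = (-207.6) + 326.2 + (-568.3) + (-60.6) = -510.3
(Excluded from the current account — financial account: foreign purchases of equities on the domestic stock exchange 156.2, purchases of foreign government bonds by domestic residents 378.6, foreign purchases of domestic corporate bonds 279.5; capital account: capital transfers received from emigrants 27.9, debt forgiveness received from foreign official creditors 58.2.)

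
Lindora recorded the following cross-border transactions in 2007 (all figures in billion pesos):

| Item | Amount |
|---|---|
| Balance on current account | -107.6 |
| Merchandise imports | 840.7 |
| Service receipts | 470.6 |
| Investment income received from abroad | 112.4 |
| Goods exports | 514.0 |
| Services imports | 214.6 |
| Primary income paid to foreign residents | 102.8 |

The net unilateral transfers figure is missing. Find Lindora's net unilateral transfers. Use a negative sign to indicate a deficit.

Current account = goods balance + services balance + net primary income + net secondary income
Sum of the known components = -61.1
Net unilateral transfers = CA - (known components) = -107.6 - (-61.1) = -46.5

-46.5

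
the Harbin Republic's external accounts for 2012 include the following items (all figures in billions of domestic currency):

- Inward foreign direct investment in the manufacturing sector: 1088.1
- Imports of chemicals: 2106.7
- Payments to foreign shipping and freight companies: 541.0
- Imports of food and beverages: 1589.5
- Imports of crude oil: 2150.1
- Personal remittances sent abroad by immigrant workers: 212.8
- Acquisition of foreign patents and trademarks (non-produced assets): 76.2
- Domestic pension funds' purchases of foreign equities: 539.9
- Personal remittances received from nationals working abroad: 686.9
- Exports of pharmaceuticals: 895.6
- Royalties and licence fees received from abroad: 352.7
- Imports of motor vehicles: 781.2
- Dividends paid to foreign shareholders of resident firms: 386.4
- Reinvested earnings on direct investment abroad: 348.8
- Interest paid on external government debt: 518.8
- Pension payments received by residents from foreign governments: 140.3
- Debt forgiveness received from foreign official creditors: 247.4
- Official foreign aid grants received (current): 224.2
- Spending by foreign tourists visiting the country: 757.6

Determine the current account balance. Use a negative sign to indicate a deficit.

Goods: 895.6 - 2150.1 - 781.2 - 2106.7 - 1589.5 = -5731.9
Services: 352.7 - 541.0 + 757.6 = 569.3
Primary income: -518.8 - 386.4 + 348.8 = -556.4
Secondary income: 224.2 + 686.9 - 212.8 + 140.3 = 838.6
Current account = (-5731.9) + 569.3 + (-556.4) + 838.6 = -4880.4
(Excluded from the current account — financial account: inward foreign direct investment in the manufacturing sector 1088.1, domestic pension funds' purchases of foreign equities 539.9; capital account: acquisition of foreign patents and trademarks (non-produced assets) 76.2, debt forgiveness received from foreign official creditors 247.4.)

-4880.4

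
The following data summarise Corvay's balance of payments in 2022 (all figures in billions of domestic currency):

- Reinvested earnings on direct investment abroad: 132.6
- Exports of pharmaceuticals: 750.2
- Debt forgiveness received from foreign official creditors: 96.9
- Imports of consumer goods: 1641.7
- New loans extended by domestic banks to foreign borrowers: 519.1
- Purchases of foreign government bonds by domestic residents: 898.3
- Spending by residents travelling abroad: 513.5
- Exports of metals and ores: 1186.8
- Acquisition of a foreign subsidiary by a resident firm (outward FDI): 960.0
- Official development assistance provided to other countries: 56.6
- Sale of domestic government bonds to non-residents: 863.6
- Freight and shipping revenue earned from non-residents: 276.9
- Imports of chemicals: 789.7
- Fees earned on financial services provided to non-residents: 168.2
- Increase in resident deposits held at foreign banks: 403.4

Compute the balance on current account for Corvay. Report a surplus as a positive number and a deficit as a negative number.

Goods: -1641.7 + 1186.8 - 789.7 + 750.2 = -494.4
Services: 168.2 + 276.9 - 513.5 = -68.4
Primary income: 132.6
Secondary income: -56.6
Current account = (-494.4) + (-68.4) + 132.6 + (-56.6) = -486.8
(Excluded from the current account — capital account: debt forgiveness received from foreign official creditors 96.9; financial account: new loans extended by domestic banks to foreign borrowers 519.1, purchases of foreign government bonds by domestic residents 898.3, acquisition of a foreign subsidiary by a resident firm (outward FDI) 960.0, sale of domestic government bonds to non-residents 863.6, increase in resident deposits held at foreign banks 403.4.)

-486.8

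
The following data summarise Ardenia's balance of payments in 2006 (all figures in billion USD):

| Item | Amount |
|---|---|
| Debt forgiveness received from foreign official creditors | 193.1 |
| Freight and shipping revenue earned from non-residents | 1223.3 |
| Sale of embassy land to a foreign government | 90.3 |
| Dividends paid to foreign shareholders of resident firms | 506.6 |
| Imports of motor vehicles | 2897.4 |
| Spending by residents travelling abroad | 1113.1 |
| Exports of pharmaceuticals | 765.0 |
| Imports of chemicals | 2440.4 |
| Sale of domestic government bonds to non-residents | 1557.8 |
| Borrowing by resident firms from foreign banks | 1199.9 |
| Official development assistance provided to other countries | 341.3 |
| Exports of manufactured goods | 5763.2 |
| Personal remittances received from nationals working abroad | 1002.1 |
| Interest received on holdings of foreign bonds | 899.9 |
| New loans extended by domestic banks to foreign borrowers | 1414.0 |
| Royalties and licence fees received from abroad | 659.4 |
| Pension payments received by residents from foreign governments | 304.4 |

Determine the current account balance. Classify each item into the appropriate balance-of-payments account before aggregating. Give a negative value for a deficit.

Goods: 5763.2 - 2897.4 - 2440.4 + 765.0 = 1190.4
Services: 1223.3 - 1113.1 + 659.4 = 769.6
Primary income: -506.6 + 899.9 = 393.3
Secondary income: 304.4 + 1002.1 - 341.3 = 965.2
Current account = 1190.4 + 769.6 + 393.3 + 965.2 = 3318.5
(Excluded from the current account — capital account: debt forgiveness received from foreign official creditors 193.1, sale of embassy land to a foreign government 90.3; financial account: sale of domestic government bonds to non-residents 1557.8, borrowing by resident firms from foreign banks 1199.9, new loans extended by domestic banks to foreign borrowers 1414.0.)

3318.5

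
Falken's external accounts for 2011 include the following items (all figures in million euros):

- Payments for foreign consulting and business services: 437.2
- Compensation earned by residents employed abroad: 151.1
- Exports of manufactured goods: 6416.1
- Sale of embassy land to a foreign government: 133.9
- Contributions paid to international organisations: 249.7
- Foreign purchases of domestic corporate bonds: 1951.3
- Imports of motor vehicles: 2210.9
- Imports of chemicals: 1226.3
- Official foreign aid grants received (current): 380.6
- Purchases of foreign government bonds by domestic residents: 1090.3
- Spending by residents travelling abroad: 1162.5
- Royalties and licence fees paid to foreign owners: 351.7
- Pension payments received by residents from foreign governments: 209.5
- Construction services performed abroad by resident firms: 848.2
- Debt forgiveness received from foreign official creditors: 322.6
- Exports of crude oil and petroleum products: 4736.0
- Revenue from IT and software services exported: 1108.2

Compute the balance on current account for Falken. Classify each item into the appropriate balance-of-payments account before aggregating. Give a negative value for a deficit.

Goods: 4736.0 - 2210.9 + 6416.1 - 1226.3 = 7714.9
Services: -351.7 - 1162.5 - 437.2 + 848.2 + 1108.2 = 5.0
Primary income: 151.1
Secondary income: 380.6 + 209.5 - 249.7 = 340.4
Current account = 7714.9 + 5.0 + 151.1 + 340.4 = 8211.4
(Excluded from the current account — capital account: sale of embassy land to a foreign government 133.9, debt forgiveness received from foreign official creditors 322.6; financial account: foreign purchases of domestic corporate bonds 1951.3, purchases of foreign government bonds by domestic residents 1090.3.)

8211.4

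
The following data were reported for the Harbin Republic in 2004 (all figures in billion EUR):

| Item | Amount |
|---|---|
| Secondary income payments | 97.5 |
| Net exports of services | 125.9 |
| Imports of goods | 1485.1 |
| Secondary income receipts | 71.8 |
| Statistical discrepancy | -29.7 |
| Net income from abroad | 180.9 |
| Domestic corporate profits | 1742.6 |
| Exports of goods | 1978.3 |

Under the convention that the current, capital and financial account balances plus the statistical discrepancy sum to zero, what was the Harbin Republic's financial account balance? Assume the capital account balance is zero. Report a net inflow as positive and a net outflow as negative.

-744.6

Goods balance = 1978.3 - 1485.1 = 493.2
Services balance = 125.9
Trade balance (goods + services) = 493.2 + 125.9 = 619.1
Net primary income = 180.9
Net secondary income = 71.8 - 97.5 = -25.7
Current account = 619.1 + 180.9 + (-25.7) = 774.3
Financial account = -(774.3 + (-29.7)) = -744.6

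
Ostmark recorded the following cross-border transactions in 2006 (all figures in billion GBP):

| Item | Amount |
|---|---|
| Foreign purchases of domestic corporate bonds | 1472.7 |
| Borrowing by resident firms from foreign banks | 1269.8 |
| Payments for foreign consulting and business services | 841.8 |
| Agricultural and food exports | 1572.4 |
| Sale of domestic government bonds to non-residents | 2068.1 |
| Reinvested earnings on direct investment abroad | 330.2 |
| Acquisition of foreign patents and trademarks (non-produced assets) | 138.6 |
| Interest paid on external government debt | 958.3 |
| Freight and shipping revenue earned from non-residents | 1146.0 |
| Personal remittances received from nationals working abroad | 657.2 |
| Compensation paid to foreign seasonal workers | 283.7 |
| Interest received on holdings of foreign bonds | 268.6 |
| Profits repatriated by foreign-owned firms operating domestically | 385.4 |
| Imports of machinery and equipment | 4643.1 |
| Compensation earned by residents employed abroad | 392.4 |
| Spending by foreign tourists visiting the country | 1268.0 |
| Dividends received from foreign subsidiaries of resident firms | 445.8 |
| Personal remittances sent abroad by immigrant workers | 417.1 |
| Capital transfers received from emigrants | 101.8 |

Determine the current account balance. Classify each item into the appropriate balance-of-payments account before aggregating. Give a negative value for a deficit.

Goods: 1572.4 - 4643.1 = -3070.7
Services: 1146.0 - 841.8 + 1268.0 = 1572.2
Primary income: -958.3 - 385.4 + 330.2 + 445.8 + 392.4 - 283.7 + 268.6 = -190.4
Secondary income: -417.1 + 657.2 = 240.1
Current account = (-3070.7) + 1572.2 + (-190.4) + 240.1 = -1448.8
(Excluded from the current account — financial account: foreign purchases of domestic corporate bonds 1472.7, borrowing by resident firms from foreign banks 1269.8, sale of domestic government bonds to non-residents 2068.1; capital account: acquisition of foreign patents and trademarks (non-produced assets) 138.6, capital transfers received from emigrants 101.8.)

-1448.8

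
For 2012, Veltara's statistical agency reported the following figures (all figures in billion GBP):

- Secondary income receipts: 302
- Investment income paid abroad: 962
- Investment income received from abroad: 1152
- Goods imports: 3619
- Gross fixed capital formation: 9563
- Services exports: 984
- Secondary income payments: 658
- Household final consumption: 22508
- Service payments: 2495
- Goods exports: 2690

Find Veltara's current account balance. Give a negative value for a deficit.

Goods balance = 2690 - 3619 = -929
Services balance = 984 - 2495 = -1511
Trade balance (goods + services) = -929 + (-1511) = -2440
Net primary income = 1152 - 962 = 190
Net secondary income = 302 - 658 = -356
Current account = -2440 + 190 + (-356) = -2606

-2606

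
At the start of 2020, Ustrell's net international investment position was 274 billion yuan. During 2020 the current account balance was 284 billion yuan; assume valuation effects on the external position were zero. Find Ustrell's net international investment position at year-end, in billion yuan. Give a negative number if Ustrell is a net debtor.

558

With no valuation effects, change in NIIP = current account = 284
End-of-year NIIP = 274 + 284 = 558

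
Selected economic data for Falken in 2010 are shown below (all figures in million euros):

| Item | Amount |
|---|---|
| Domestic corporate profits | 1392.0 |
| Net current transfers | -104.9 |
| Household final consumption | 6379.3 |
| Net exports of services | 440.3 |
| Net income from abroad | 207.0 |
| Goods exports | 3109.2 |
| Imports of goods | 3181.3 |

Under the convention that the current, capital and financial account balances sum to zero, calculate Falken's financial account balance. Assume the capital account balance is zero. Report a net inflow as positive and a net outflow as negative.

-470.3

Goods balance = 3109.2 - 3181.3 = -72.1
Services balance = 440.3
Trade balance (goods + services) = -72.1 + 440.3 = 368.2
Net primary income = 207.0
Net secondary income = -104.9
Current account = 368.2 + 207.0 + (-104.9) = 470.3
Financial account = -(470.3) = -470.3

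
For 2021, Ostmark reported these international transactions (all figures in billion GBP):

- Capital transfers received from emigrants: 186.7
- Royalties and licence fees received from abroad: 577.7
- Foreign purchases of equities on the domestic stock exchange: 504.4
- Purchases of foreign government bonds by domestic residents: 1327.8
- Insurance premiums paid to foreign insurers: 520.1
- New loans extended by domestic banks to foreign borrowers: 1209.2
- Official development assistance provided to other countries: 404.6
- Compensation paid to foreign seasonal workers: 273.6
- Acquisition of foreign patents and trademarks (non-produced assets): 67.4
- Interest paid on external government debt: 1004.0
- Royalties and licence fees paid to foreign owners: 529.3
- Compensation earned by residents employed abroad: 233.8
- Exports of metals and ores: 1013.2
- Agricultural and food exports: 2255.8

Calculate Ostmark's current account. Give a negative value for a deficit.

Goods: 2255.8 + 1013.2 = 3269.0
Services: -520.1 - 529.3 + 577.7 = -471.7
Primary income: -1004.0 + 233.8 - 273.6 = -1043.8
Secondary income: -404.6
Current account = 3269.0 + (-471.7) + (-1043.8) + (-404.6) = 1348.9
(Excluded from the current account — capital account: capital transfers received from emigrants 186.7, acquisition of foreign patents and trademarks (non-produced assets) 67.4; financial account: foreign purchases of equities on the domestic stock exchange 504.4, purchases of foreign government bonds by domestic residents 1327.8, new loans extended by domestic banks to foreign borrowers 1209.2.)

1348.9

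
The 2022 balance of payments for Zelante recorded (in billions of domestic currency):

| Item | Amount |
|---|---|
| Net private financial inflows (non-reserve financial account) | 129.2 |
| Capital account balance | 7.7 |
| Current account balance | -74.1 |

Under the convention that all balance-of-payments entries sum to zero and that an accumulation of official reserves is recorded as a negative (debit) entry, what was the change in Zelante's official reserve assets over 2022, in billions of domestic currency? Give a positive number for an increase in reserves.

62.8

Official reserve transactions balance = -((-74.1) + 7.7 + 129.2) = -62.8
An accumulation of reserves is recorded as a debit (negative entry), so the change in the stock of reserves is the negative of that balance.
Change in official reserves = -(-62.8) = 62.8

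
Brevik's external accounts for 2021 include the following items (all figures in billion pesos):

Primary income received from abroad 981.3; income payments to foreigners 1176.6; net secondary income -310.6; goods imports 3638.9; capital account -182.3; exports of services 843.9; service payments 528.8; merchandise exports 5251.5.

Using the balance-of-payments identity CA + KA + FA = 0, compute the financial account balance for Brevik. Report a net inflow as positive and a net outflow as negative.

Goods balance = 5251.5 - 3638.9 = 1612.6
Services balance = 843.9 - 528.8 = 315.1
Trade balance (goods + services) = 1612.6 + 315.1 = 1927.7
Net primary income = 981.3 - 1176.6 = -195.3
Net secondary income = -310.6
Current account = 1927.7 + (-195.3) + (-310.6) = 1421.8
Financial account = -(1421.8 + (-182.3)) = -1239.5

-1239.5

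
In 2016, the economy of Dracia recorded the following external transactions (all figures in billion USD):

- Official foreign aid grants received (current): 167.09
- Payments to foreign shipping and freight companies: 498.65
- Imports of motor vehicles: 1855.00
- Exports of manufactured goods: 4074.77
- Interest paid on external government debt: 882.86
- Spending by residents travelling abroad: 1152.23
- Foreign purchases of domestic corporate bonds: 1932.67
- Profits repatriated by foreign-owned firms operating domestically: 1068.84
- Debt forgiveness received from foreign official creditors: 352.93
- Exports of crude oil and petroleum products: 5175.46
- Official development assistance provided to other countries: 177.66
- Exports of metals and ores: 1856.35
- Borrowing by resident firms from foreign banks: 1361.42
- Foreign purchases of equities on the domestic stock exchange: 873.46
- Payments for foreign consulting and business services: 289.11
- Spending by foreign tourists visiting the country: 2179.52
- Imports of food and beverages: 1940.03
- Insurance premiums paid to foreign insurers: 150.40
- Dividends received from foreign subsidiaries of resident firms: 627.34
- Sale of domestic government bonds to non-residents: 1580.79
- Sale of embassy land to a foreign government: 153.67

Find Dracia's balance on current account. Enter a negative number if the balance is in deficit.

Goods: 1856.35 + 5175.46 - 1855.00 + 4074.77 - 1940.03 = 7311.55
Services: -150.40 - 1152.23 - 498.65 - 289.11 + 2179.52 = 89.13
Primary income: 627.34 - 882.86 - 1068.84 = -1324.36
Secondary income: -177.66 + 167.09 = -10.57
Current account = 7311.55 + 89.13 + (-1324.36) + (-10.57) = 6065.75
(Excluded from the current account — financial account: foreign purchases of domestic corporate bonds 1932.67, borrowing by resident firms from foreign banks 1361.42, foreign purchases of equities on the domestic stock exchange 873.46, sale of domestic government bonds to non-residents 1580.79; capital account: debt forgiveness received from foreign official creditors 352.93, sale of embassy land to a foreign government 153.67.)

6065.75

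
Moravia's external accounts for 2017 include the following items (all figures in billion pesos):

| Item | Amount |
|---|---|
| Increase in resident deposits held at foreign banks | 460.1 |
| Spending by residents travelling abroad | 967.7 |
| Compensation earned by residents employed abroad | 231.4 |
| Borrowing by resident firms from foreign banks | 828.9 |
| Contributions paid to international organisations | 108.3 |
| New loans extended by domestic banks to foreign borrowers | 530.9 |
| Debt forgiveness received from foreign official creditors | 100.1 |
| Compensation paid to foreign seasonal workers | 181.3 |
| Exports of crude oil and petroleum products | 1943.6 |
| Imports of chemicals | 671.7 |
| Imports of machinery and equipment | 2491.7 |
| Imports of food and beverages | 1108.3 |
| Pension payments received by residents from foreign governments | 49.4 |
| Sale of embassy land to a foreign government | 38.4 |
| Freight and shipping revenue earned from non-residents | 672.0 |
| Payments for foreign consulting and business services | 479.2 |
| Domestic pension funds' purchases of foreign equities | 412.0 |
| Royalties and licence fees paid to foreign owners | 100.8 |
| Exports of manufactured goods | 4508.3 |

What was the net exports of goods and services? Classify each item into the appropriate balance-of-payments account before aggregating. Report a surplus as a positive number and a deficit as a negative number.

1304.5

Goods: -2491.7 + 4508.3 - 671.7 - 1108.3 + 1943.6 = 2180.2
Services: -479.2 - 100.8 - 967.7 + 672.0 = -875.7
Trade balance = 2180.2 + (-875.7) = 1304.5
(Excluded from the trade balance — financial account: increase in resident deposits held at foreign banks 460.1, borrowing by resident firms from foreign banks 828.9, new loans extended by domestic banks to foreign borrowers 530.9, domestic pension funds' purchases of foreign equities 412.0; primary income: compensation earned by residents employed abroad 231.4, compensation paid to foreign seasonal workers 181.3; secondary income: contributions paid to international organisations 108.3, pension payments received by residents from foreign governments 49.4; capital account: debt forgiveness received from foreign official creditors 100.1, sale of embassy land to a foreign government 38.4.)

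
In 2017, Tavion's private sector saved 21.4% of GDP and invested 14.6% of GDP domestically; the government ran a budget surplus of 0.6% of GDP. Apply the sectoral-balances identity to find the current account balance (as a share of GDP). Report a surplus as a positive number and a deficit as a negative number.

By the sectoral-balances identity, CA = (S_private - I) + (T - G).
Private balance = 21.4 - 14.6 = 6.8
Government balance (T - G) = 0.6
CA = 6.8 + 0.6 = 7.4

7.4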